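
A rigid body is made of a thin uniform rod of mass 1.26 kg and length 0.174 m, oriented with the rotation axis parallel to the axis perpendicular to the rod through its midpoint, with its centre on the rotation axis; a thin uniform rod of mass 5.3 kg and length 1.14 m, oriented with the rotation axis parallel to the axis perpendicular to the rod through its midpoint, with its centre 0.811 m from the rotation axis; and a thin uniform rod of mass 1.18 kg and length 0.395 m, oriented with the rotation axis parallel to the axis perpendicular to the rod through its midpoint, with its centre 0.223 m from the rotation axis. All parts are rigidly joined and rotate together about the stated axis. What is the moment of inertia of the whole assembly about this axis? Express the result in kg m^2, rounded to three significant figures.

4.14

Thin rod: I_cm = (1/12)ML² = (1/12)(1.26)(0.174)² = 0.003179 kg m^2; axis through the centre, so I = 0.003179 kg m^2.
Thin rod: I_cm = (1/12)ML² = (1/12)(5.3)(1.14)² = 0.57399 kg m^2; centre at d = 0.811 m, so I = I_cm + Md² gives I = 0.57399 + (5.3)(0.811)² = 4.0599 kg m^2.
Thin rod: I_cm = (1/12)ML² = (1/12)(1.18)(0.395)² = 0.015342 kg m^2; centre at d = 0.223 m, so I = I_cm + Md² gives I = 0.015342 + (1.18)(0.223)² = 0.074023 kg m^2.
Total I = 0.003179 + 4.0599 + 0.074023 = 4.1371 kg m^2.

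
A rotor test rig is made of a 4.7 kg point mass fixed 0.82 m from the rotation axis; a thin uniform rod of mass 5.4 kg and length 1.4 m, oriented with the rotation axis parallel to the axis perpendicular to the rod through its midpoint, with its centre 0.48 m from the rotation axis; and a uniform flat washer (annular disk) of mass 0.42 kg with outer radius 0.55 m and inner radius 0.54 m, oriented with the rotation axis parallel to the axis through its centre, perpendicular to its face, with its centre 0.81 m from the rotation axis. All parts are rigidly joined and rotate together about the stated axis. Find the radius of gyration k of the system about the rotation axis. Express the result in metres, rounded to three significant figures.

Point mass: I_cm = 0; centre at d = 0.82 m, so the parallel axis theorem gives I = 0 + (4.7)(0.82)² = 3.1603 kg m^2.
Thin rod: I_cm = (1/12)ML² = (1/12)(5.4)(1.4)² = 0.882 kg m^2; centre at d = 0.48 m, so the parallel axis theorem gives I = 0.882 + (5.4)(0.48)² = 2.1262 kg m^2.
Annular disk: I_cm = (1/2)M(R²+r²) = (1/2)(0.42)[(0.55)² + (0.54)²] = 0.12476 kg m^2; centre at d = 0.81 m, so the parallel axis theorem gives I = 0.12476 + (0.42)(0.81)² = 0.40032 kg m^2.
Total I = 5.6868 kg m^2; total mass M = 10.52 kg.
k = √(I/M) = √(5.6868/10.52) = 0.73523 m.

0.735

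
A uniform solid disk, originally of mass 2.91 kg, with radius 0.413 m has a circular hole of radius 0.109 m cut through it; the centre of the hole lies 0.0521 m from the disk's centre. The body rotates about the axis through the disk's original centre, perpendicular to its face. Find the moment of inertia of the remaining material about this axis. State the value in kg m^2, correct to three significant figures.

0.246

Unpierced body about its centre: I₀ = (1/2)MR² = (1/2)(2.91)(0.413)² = 0.24818 kg m^2.
The removed disk has mass m = M·(r/R)² = (2.91)(0.109/0.413)² = 0.2027 kg (same uniform areal density).
Its moment of inertia about the rotation axis (parallel-axis theorem): I_hole = (1/2)mr² + md² = (1/2)(0.2027)(0.109)² + (0.2027)(0.0521)² = 0.0017543 kg m^2.
Treating the hole as negative mass, I = I₀ − I_hole = 0.24818 − 0.0017543 = 0.24642 kg m^2.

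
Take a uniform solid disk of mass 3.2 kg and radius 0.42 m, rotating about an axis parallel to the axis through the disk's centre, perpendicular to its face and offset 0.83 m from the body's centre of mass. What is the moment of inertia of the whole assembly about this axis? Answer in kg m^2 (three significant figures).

I_cm = (1/2)MR² = (1/2)(3.2)(0.42)² = 0.28224 kg m^2; centre at d = 0.83 m, so I = I_cm + Md² gives I = 0.28224 + (3.2)(0.83)² = 2.4867 kg m^2.

2.49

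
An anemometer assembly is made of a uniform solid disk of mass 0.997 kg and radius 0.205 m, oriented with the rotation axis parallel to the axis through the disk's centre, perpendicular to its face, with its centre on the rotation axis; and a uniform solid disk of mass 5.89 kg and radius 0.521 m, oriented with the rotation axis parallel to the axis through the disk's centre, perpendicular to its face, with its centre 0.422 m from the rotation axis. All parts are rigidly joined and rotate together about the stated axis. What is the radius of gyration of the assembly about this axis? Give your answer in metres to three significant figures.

0.521

Solid disk: I_cm = (1/2)MR² = (1/2)(0.997)(0.205)² = 0.020949 kg m^2; axis through the centre, so I = 0.020949 kg m^2.
Solid disk: I_cm = (1/2)MR² = (1/2)(5.89)(0.521)² = 0.79939 kg m^2; centre at d = 0.422 m, so the parallel axis theorem gives I = 0.79939 + (5.89)(0.422)² = 1.8483 kg m^2.
Total I = 1.8693 kg m^2; total mass M = 6.887 kg.
k = √(I/M) = √(1.8693/6.887) = 0.52098 m.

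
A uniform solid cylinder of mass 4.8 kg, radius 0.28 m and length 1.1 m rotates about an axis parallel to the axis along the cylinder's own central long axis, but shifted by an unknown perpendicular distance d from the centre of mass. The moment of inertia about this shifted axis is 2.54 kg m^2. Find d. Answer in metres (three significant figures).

0.700

About the centre-of-mass axis, I_cm = (1/2)MR² = (1/2)(4.8)(0.28)² = 0.18816 kg m^2.
Parallel axis theorem: I = I_cm + Md², so Md² = 2.54 − 0.18816 = 2.3518 kg m^2.
d = √(2.3518 / 4.8) = 0.69998 m.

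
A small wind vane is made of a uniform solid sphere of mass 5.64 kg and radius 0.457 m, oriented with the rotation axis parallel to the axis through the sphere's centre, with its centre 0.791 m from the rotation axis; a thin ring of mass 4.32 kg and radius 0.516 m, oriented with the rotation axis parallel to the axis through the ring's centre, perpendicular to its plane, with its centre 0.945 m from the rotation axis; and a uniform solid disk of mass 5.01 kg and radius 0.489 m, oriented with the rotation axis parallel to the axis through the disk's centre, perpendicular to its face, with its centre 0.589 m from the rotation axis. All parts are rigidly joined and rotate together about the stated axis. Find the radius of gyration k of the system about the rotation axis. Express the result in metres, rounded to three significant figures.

0.871

Solid sphere: I_cm = (2/5)MR² = (2/5)(5.64)(0.457)² = 0.47116 kg m²; centre at d = 0.791 m, so the parallel axis theorem gives I = 0.47116 + (5.64)(0.791)² = 4 kg m².
Thin ring: I_cm = MR² = (4.32)(0.516)² = 1.1502 kg m²; centre at d = 0.945 m, so the parallel axis theorem gives I = 1.1502 + (4.32)(0.945)² = 5.0081 kg m².
Solid disk: I_cm = (1/2)MR² = (1/2)(5.01)(0.489)² = 0.599 kg m²; centre at d = 0.589 m, so the parallel axis theorem gives I = 0.599 + (5.01)(0.589)² = 2.3371 kg m².
Total I = 11.345 kg m²; total mass M = 14.97 kg.
k = √(I/M) = √(11.345/14.97) = 0.87055 m.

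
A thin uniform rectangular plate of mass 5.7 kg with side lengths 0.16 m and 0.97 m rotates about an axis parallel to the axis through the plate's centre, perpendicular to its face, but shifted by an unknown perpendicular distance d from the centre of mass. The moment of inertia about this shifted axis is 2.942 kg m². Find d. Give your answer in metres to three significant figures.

About the centre-of-mass axis, I_cm = (1/12)M(a²+b²) = (1/12)(5.7)[(0.16)² + (0.97)²] = 0.45909 kg m².
Parallel axis theorem: I = I_cm + Md², so Md² = 2.942 − 0.45909 = 2.4829 kg m².
d = √(2.4829 / 5.7) = 0.66 m.

0.660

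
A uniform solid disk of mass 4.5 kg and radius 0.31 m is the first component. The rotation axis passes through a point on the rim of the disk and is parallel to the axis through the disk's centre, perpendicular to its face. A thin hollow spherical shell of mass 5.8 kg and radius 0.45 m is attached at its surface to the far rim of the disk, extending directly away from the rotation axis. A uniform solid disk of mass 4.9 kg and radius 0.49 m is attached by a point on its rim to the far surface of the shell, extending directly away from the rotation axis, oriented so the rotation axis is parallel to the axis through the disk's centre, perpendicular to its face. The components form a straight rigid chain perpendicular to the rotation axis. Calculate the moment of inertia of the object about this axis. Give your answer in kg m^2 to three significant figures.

Solid disk: I_cm = (1/2)MR² = (1/2)(4.5)(0.31)² = 0.21623 kg m^2; centre at d = 0.31 m, so the parallel axis theorem gives I = 0.21623 + (4.5)(0.31)² = 0.64868 kg m^2.
Spherical shell: I_cm = (2/3)MR² = (2/3)(5.8)(0.45)² = 0.783 kg m^2; centre at d = 0.31 + 0.31 + 0.45 = 1.07 m, so the parallel axis theorem gives I = 0.783 + (5.8)(1.07)² = 7.4234 kg m^2.
Solid disk: I_cm = (1/2)MR² = (1/2)(4.9)(0.49)² = 0.58825 kg m^2; centre at d = 0.31 + 0.31 + 0.45 + 0.45 + 0.49 = 2.01 m, so the parallel axis theorem gives I = 0.58825 + (4.9)(2.01)² = 20.385 kg m^2.
Total I = 0.64868 + 7.4234 + 20.385 = 28.457 kg m^2.

28.5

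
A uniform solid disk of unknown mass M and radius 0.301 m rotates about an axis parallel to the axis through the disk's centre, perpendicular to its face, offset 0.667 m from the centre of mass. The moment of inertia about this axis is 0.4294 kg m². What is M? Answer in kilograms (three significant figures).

0.876

I = I_cm + Md² = (1/2)MR² + Md² = M·[0.5·(0.301)² + (0.667)²] = M·0.49019.
So M = 0.4294 / 0.49019 = 0.87599 kg.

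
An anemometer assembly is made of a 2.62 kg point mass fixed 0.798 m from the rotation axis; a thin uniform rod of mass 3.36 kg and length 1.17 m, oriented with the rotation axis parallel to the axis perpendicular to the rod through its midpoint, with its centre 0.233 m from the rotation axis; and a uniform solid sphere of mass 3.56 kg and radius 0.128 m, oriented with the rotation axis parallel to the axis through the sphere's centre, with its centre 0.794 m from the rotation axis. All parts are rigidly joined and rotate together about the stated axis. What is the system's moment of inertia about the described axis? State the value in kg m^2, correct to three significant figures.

Point mass: I_cm = 0; centre at d = 0.798 m, so the parallel axis theorem gives I = 0 + (2.62)(0.798)² = 1.6684 kg m^2.
Thin rod: I_cm = (1/12)ML² = (1/12)(3.36)(1.17)² = 0.38329 kg m^2; centre at d = 0.233 m, so the parallel axis theorem gives I = 0.38329 + (3.36)(0.233)² = 0.5657 kg m^2.
Solid sphere: I_cm = (2/5)MR² = (2/5)(3.56)(0.128)² = 0.023331 kg m^2; centre at d = 0.794 m, so the parallel axis theorem gives I = 0.023331 + (3.56)(0.794)² = 2.2677 kg m^2.
Total I = 1.6684 + 0.5657 + 2.2677 = 4.5018 kg m^2.

4.50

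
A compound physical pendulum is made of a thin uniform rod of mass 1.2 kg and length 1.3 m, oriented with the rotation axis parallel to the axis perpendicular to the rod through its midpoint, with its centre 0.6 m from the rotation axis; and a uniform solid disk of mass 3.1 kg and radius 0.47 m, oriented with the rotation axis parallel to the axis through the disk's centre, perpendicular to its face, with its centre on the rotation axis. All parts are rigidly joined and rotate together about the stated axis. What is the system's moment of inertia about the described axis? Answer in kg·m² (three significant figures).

Thin rod: I_cm = (1/12)ML² = (1/12)(1.2)(1.3)² = 0.169 kg·m²; centre at d = 0.6 m, so the parallel axis theorem gives I = 0.169 + (1.2)(0.6)² = 0.601 kg·m².
Solid disk: I_cm = (1/2)MR² = (1/2)(3.1)(0.47)² = 0.3424 kg·m²; axis through the centre, so I = 0.3424 kg·m².
Total I = 0.601 + 0.3424 = 0.94339 kg·m².

0.943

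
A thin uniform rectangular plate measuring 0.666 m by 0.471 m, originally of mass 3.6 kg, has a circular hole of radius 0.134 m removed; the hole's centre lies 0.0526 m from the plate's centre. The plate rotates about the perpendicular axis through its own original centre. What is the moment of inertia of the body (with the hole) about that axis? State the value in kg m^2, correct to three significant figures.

0.192

Unpierced body about its centre: I₀ = (1/12)M(a²+b²) = (1/12)(3.6)[(0.666)² + (0.471)²] = 0.19962 kg m^2.
The removed disk has mass m = M·πr²/(ab) = (3.6)·π(0.134)²/(0.666·0.471) = 0.64739 kg (same uniform areal density).
Its moment of inertia about the rotation axis (parallel-axis theorem): I_hole = (1/2)mr² + md² = (1/2)(0.64739)(0.134)² + (0.64739)(0.0526)² = 0.0076035 kg m^2.
Treating the hole as negative mass, I = I₀ − I_hole = 0.19962 − 0.0076035 = 0.19202 kg m^2.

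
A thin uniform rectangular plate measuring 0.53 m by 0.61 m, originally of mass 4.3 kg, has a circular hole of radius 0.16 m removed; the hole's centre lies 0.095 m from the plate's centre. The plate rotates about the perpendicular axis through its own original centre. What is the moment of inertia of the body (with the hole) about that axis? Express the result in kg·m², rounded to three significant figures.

0.211

Unpierced body about its centre: I₀ = (1/12)M(a²+b²) = (1/12)(4.3)[(0.53)² + (0.61)²] = 0.23399 kg·m².
The removed disk has mass m = M·πr²/(ab) = (4.3)·π(0.16)²/(0.53·0.61) = 1.0697 kg (same uniform areal density).
Its moment of inertia about the rotation axis (parallel-axis theorem): I_hole = (1/2)mr² + md² = (1/2)(1.0697)(0.16)² + (1.0697)(0.095)² = 0.023346 kg·m².
Treating the hole as negative mass, I = I₀ − I_hole = 0.23399 − 0.023346 = 0.21065 kg·m².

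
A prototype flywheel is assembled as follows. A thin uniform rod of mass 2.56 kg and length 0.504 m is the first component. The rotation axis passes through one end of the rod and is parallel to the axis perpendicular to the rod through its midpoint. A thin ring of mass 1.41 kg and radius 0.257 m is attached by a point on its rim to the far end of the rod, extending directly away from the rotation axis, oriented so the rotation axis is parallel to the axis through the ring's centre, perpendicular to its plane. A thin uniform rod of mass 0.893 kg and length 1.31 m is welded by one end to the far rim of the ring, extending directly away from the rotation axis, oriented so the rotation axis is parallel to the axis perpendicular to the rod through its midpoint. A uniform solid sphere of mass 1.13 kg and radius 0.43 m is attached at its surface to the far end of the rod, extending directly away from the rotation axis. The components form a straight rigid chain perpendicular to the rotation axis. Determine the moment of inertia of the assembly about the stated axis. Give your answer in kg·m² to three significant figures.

12.4

Thin rod: I_cm = (1/12)ML² = (1/12)(2.56)(0.504)² = 0.05419 kg·m²; centre at d = 0.252 m, so I = I_cm + Md² gives I = 0.05419 + (2.56)(0.252)² = 0.21676 kg·m².
Thin ring: I_cm = MR² = (1.41)(0.257)² = 0.093129 kg·m²; centre at d = 0.252 + 0.252 + 0.257 = 0.761 m, so I = I_cm + Md² gives I = 0.093129 + (1.41)(0.761)² = 0.90969 kg·m².
Thin rod: I_cm = (1/12)ML² = (1/12)(0.893)(1.31)² = 0.12771 kg·m²; centre at d = 0.252 + 0.252 + 0.257 + 0.257 + 0.655 = 1.673 m, so I = I_cm + Md² gives I = 0.12771 + (0.893)(1.673)² = 2.6272 kg·m².
Solid sphere: I_cm = (2/5)MR² = (2/5)(1.13)(0.43)² = 0.083575 kg·m²; centre at d = 0.252 + 0.252 + 0.257 + 0.257 + 0.655 + 0.655 + 0.43 = 2.758 m, so I = I_cm + Md² gives I = 0.083575 + (1.13)(2.758)² = 8.679 kg·m².
Total I = 0.21676 + 0.90969 + 2.6272 + 8.679 = 12.433 kg·m².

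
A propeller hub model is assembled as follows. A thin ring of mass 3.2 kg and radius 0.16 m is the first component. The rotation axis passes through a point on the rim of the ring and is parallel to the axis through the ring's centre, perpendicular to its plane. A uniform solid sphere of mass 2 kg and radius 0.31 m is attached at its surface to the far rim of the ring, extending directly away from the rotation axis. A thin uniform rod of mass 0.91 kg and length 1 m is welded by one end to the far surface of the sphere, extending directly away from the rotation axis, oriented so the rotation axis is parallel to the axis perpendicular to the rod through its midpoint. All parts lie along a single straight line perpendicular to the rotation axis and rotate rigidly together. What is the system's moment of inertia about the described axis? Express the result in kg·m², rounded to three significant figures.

3.00

Thin ring: I_cm = MR² = (3.2)(0.16)² = 0.08192 kg·m²; centre at d = 0.16 m, so the parallel axis theorem gives I = 0.08192 + (3.2)(0.16)² = 0.16384 kg·m².
Solid sphere: I_cm = (2/5)MR² = (2/5)(2)(0.31)² = 0.07688 kg·m²; centre at d = 0.16 + 0.16 + 0.31 = 0.63 m, so the parallel axis theorem gives I = 0.07688 + (2)(0.63)² = 0.87068 kg·m².
Thin rod: I_cm = (1/12)ML² = (1/12)(0.91)(1)² = 0.075833 kg·m²; centre at d = 0.16 + 0.16 + 0.31 + 0.31 + 0.5 = 1.44 m, so the parallel axis theorem gives I = 0.075833 + (0.91)(1.44)² = 1.9628 kg·m².
Total I = 0.16384 + 0.87068 + 1.9628 = 2.9973 kg·m².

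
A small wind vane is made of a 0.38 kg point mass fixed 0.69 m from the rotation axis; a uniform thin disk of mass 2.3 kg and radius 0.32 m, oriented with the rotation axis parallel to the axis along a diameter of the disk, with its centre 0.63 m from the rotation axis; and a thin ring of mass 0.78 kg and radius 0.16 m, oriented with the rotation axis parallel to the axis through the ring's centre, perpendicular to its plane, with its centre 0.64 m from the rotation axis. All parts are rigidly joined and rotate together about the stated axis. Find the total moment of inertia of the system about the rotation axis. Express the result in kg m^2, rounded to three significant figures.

1.49

Point mass: I_cm = 0; centre at d = 0.69 m, so I = I_cm + Md² gives I = 0 + (0.38)(0.69)² = 0.18092 kg m^2.
Thin disk: I_cm = (1/4)MR² = (1/4)(2.3)(0.32)² = 0.05888 kg m^2; centre at d = 0.63 m, so I = I_cm + Md² gives I = 0.05888 + (2.3)(0.63)² = 0.97175 kg m^2.
Thin ring: I_cm = MR² = (0.78)(0.16)² = 0.019968 kg m^2; centre at d = 0.64 m, so I = I_cm + Md² gives I = 0.019968 + (0.78)(0.64)² = 0.33946 kg m^2.
Total I = 0.18092 + 0.97175 + 0.33946 = 1.4921 kg m^2.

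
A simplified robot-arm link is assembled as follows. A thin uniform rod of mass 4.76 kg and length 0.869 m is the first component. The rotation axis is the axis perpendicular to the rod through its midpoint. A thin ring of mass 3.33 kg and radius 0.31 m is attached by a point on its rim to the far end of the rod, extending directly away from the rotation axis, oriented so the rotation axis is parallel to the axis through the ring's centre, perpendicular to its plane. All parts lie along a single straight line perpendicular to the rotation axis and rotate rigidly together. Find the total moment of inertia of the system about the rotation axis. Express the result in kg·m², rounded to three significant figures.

Thin rod: I_cm = (1/12)ML² = (1/12)(4.76)(0.869)² = 0.29955 kg·m²; axis through the centre, so I = 0.29955 kg·m².
Thin ring: I_cm = MR² = (3.33)(0.31)² = 0.32001 kg·m²; centre at d = 0.4345 + 0.31 = 0.7445 m, so I = I_cm + Md² gives I = 0.32001 + (3.33)(0.7445)² = 2.1658 kg·m².
Total I = 0.29955 + 2.1658 = 2.4653 kg·m².

2.47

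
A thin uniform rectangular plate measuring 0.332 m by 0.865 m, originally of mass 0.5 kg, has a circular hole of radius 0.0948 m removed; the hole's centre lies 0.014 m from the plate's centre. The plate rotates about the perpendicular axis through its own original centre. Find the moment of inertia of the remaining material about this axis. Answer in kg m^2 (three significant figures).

Unpierced body about its centre: I₀ = (1/12)M(a²+b²) = (1/12)(0.5)[(0.332)² + (0.865)²] = 0.035769 kg m^2.
The removed disk has mass m = M·πr²/(ab) = (0.5)·π(0.0948)²/(0.332·0.865) = 0.049157 kg (same uniform areal density).
Its moment of inertia about the rotation axis (parallel-axis theorem): I_hole = (1/2)mr² + md² = (1/2)(0.049157)(0.0948)² + (0.049157)(0.014)² = 0.00023052 kg m^2.
Treating the hole as negative mass, I = I₀ − I_hole = 0.035769 − 0.00023052 = 0.035538 kg m^2.

0.0355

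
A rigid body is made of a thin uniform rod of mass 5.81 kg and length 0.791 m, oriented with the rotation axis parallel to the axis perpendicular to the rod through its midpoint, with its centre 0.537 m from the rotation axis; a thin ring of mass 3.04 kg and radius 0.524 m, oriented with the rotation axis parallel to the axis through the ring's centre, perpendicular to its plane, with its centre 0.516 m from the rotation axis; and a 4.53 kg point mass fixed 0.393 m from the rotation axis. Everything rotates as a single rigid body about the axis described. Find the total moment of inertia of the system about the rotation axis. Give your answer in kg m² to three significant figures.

Thin rod: I_cm = (1/12)ML² = (1/12)(5.81)(0.791)² = 0.30293 kg m²; centre at d = 0.537 m, so the parallel axis theorem gives I = 0.30293 + (5.81)(0.537)² = 1.9784 kg m².
Thin ring: I_cm = MR² = (3.04)(0.524)² = 0.83471 kg m²; centre at d = 0.516 m, so the parallel axis theorem gives I = 0.83471 + (3.04)(0.516)² = 1.6441 kg m².
Point mass: I_cm = 0; centre at d = 0.393 m, so the parallel axis theorem gives I = 0 + (4.53)(0.393)² = 0.69965 kg m².
Total I = 1.9784 + 1.6441 + 0.69965 = 4.3221 kg m².

4.32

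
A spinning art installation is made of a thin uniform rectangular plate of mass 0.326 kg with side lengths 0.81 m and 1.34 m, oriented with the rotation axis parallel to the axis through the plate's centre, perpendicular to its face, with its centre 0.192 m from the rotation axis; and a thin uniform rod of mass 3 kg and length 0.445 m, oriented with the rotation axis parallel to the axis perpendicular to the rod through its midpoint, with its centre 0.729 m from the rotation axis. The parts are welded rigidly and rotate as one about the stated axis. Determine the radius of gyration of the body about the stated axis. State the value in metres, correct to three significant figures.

0.720

Rectangular plate: I_cm = (1/12)M(a²+b²) = (1/12)(0.326)[(0.81)² + (1.34)²] = 0.066605 kg m^2; centre at d = 0.192 m, so the parallel axis theorem gives I = 0.066605 + (0.326)(0.192)² = 0.078622 kg m^2.
Thin rod: I_cm = (1/12)ML² = (1/12)(3)(0.445)² = 0.049506 kg m^2; centre at d = 0.729 m, so the parallel axis theorem gives I = 0.049506 + (3)(0.729)² = 1.6438 kg m^2.
Total I = 1.7225 kg m^2; total mass M = 3.326 kg.
k = √(I/M) = √(1.7225/3.326) = 0.71964 m.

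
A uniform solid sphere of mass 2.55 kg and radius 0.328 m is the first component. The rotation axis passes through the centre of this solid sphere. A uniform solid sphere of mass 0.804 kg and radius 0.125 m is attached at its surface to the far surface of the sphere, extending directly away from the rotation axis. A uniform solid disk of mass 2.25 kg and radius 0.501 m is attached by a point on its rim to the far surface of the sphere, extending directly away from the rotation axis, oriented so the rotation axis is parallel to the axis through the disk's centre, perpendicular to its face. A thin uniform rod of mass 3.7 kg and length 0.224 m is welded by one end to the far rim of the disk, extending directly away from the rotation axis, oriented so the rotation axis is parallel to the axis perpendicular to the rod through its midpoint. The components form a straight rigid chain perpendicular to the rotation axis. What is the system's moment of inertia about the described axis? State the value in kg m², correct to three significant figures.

13.8

Solid sphere: I_cm = (2/5)MR² = (2/5)(2.55)(0.328)² = 0.10974 kg m²; axis through the centre, so I = 0.10974 kg m².
Solid sphere: I_cm = (2/5)MR² = (2/5)(0.804)(0.125)² = 0.005025 kg m²; centre at d = 0.328 + 0.125 = 0.453 m, so I = I_cm + Md² gives I = 0.005025 + (0.804)(0.453)² = 0.17001 kg m².
Solid disk: I_cm = (1/2)MR² = (1/2)(2.25)(0.501)² = 0.28238 kg m²; centre at d = 0.328 + 0.125 + 0.125 + 0.501 = 1.079 m, so I = I_cm + Md² gives I = 0.28238 + (2.25)(1.079)² = 2.9019 kg m².
Thin rod: I_cm = (1/12)ML² = (1/12)(3.7)(0.224)² = 0.015471 kg m²; centre at d = 0.328 + 0.125 + 0.125 + 0.501 + 0.501 + 0.112 = 1.692 m, so I = I_cm + Md² gives I = 0.015471 + (3.7)(1.692)² = 10.608 kg m².
Total I = 0.10974 + 0.17001 + 2.9019 + 10.608 = 13.79 kg m².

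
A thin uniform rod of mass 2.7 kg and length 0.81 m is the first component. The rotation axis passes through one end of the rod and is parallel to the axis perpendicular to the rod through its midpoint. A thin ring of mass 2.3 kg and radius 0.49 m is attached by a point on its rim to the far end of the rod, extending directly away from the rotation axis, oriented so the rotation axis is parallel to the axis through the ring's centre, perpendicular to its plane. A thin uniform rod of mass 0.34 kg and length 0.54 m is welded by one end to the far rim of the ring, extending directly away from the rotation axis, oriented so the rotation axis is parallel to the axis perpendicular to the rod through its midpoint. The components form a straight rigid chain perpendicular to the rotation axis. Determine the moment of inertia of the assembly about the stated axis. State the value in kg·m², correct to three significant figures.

6.48

Thin rod: I_cm = (1/12)ML² = (1/12)(2.7)(0.81)² = 0.14762 kg·m²; centre at d = 0.405 m, so the parallel axis theorem gives I = 0.14762 + (2.7)(0.405)² = 0.59049 kg·m².
Thin ring: I_cm = MR² = (2.3)(0.49)² = 0.55223 kg·m²; centre at d = 0.405 + 0.405 + 0.49 = 1.3 m, so the parallel axis theorem gives I = 0.55223 + (2.3)(1.3)² = 4.4392 kg·m².
Thin rod: I_cm = (1/12)ML² = (1/12)(0.34)(0.54)² = 0.008262 kg·m²; centre at d = 0.405 + 0.405 + 0.49 + 0.49 + 0.27 = 2.06 m, so the parallel axis theorem gives I = 0.008262 + (0.34)(2.06)² = 1.4511 kg·m².
Total I = 0.59049 + 4.4392 + 1.4511 = 6.4808 kg·m².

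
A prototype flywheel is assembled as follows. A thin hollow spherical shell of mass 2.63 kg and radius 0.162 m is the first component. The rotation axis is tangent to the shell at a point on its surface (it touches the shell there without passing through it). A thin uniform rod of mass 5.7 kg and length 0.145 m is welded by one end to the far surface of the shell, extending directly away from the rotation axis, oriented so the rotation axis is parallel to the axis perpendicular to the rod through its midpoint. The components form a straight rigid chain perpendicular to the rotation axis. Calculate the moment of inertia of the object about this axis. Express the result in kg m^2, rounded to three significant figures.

1.02

Spherical shell: I_cm = (2/3)MR² = (2/3)(2.63)(0.162)² = 0.046014 kg m^2; centre at d = 0.162 m, so the parallel axis theorem gives I = 0.046014 + (2.63)(0.162)² = 0.11504 kg m^2.
Thin rod: I_cm = (1/12)ML² = (1/12)(5.7)(0.145)² = 0.0099869 kg m^2; centre at d = 0.162 + 0.162 + 0.0725 = 0.3965 m, so the parallel axis theorem gives I = 0.0099869 + (5.7)(0.3965)² = 0.9061 kg m^2.
Total I = 0.11504 + 0.9061 = 1.0211 kg m^2.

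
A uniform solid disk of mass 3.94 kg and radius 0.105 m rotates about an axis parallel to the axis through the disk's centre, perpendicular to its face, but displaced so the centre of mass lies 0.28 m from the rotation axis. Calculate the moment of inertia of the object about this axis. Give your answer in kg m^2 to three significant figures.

I_cm = (1/2)MR² = (1/2)(3.94)(0.105)² = 0.021719 kg m^2; centre at d = 0.28 m, so I = I_cm + Md² gives I = 0.021719 + (3.94)(0.28)² = 0.33062 kg m^2.

0.331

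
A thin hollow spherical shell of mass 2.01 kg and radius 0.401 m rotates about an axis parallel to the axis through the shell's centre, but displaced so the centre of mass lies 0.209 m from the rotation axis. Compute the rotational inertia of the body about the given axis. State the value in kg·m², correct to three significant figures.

0.303

I_cm = (2/3)MR² = (2/3)(2.01)(0.401)² = 0.21547 kg·m²; centre at d = 0.209 m, so I = I_cm + Md² gives I = 0.21547 + (2.01)(0.209)² = 0.30327 kg·m².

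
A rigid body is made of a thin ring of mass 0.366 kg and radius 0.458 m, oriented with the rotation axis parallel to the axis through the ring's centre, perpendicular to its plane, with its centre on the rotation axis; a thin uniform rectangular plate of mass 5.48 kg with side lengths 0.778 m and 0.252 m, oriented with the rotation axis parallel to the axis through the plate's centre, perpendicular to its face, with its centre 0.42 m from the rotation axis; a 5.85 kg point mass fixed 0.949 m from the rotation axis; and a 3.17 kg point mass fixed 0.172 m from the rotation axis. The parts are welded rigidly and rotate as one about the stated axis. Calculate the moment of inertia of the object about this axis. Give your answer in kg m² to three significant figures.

6.71

Thin ring: I_cm = MR² = (0.366)(0.458)² = 0.076774 kg m²; axis through the centre, so I = 0.076774 kg m².
Rectangular plate: I_cm = (1/12)M(a²+b²) = (1/12)(5.48)[(0.778)² + (0.252)²] = 0.30541 kg m²; centre at d = 0.42 m, so I = I_cm + Md² gives I = 0.30541 + (5.48)(0.42)² = 1.2721 kg m².
Point mass: I_cm = 0; centre at d = 0.949 m, so I = I_cm + Md² gives I = 0 + (5.85)(0.949)² = 5.2685 kg m².
Point mass: I_cm = 0; centre at d = 0.172 m, so I = I_cm + Md² gives I = 0 + (3.17)(0.172)² = 0.093781 kg m².
Total I = 0.076774 + 1.2721 + 5.2685 + 0.093781 = 6.7112 kg m².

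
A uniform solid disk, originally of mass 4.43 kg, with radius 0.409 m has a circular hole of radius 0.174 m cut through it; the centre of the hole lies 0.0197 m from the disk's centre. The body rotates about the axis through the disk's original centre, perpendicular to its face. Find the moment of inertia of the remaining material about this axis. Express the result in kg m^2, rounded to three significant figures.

0.358

Unpierced body about its centre: I₀ = (1/2)MR² = (1/2)(4.43)(0.409)² = 0.37053 kg m^2.
The removed disk has mass m = M·(r/R)² = (4.43)(0.174/0.409)² = 0.80178 kg (same uniform areal density).
Its moment of inertia about the rotation axis (parallel-axis theorem): I_hole = (1/2)mr² + md² = (1/2)(0.80178)(0.174)² + (0.80178)(0.0197)² = 0.012449 kg m^2.
Treating the hole as negative mass, I = I₀ − I_hole = 0.37053 − 0.012449 = 0.35808 kg m^2.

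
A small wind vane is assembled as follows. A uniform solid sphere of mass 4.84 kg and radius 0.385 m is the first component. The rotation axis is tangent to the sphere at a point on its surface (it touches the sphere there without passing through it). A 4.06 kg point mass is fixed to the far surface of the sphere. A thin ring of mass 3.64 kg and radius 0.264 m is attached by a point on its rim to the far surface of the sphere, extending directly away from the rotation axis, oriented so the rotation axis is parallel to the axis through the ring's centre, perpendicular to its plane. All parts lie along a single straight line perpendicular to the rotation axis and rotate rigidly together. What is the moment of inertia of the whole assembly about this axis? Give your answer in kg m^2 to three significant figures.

7.56

Solid sphere: I_cm = (2/5)MR² = (2/5)(4.84)(0.385)² = 0.28696 kg m^2; centre at d = 0.385 m, so the parallel axis theorem gives I = 0.28696 + (4.84)(0.385)² = 1.0044 kg m^2.
Point mass: I_cm = 0; centre at d = 0.385 + 0.385 = 0.77 m, so the parallel axis theorem gives I = 0 + (4.06)(0.77)² = 2.4072 kg m^2.
Thin ring: I_cm = MR² = (3.64)(0.264)² = 0.25369 kg m^2; centre at d = 0.385 + 0.385 + 0.264 = 1.034 m, so the parallel axis theorem gives I = 0.25369 + (3.64)(1.034)² = 4.1454 kg m^2.
Total I = 1.0044 + 2.4072 + 4.1454 = 7.557 kg m^2.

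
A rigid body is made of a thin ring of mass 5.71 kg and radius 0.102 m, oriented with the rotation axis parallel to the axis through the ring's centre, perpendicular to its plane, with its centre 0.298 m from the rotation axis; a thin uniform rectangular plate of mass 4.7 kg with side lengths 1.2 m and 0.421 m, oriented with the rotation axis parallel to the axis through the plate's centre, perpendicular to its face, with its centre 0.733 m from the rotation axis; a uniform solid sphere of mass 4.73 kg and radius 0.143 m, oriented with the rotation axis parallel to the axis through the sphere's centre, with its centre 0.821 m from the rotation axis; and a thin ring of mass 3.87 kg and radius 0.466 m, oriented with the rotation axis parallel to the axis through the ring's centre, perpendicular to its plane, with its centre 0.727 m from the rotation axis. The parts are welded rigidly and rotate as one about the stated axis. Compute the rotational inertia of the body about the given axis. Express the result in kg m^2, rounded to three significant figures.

9.84

Thin ring: I_cm = MR² = (5.71)(0.102)² = 0.059407 kg m^2; centre at d = 0.298 m, so I = I_cm + Md² gives I = 0.059407 + (5.71)(0.298)² = 0.56648 kg m^2.
Rectangular plate: I_cm = (1/12)M(a²+b²) = (1/12)(4.7)[(1.2)² + (0.421)²] = 0.63342 kg m^2; centre at d = 0.733 m, so I = I_cm + Md² gives I = 0.63342 + (4.7)(0.733)² = 3.1587 kg m^2.
Solid sphere: I_cm = (2/5)MR² = (2/5)(4.73)(0.143)² = 0.03869 kg m^2; centre at d = 0.821 m, so I = I_cm + Md² gives I = 0.03869 + (4.73)(0.821)² = 3.2269 kg m^2.
Thin ring: I_cm = MR² = (3.87)(0.466)² = 0.84039 kg m^2; centre at d = 0.727 m, so I = I_cm + Md² gives I = 0.84039 + (3.87)(0.727)² = 2.8858 kg m^2.
Total I = 0.56648 + 3.1587 + 3.2269 + 2.8858 = 9.8379 kg m^2.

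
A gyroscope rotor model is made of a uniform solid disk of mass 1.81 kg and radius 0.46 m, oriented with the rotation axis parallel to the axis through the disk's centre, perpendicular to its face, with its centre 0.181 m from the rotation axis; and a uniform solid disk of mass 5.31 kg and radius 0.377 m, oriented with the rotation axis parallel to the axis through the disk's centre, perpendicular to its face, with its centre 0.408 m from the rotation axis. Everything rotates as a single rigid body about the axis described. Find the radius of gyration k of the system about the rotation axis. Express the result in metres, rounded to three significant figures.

0.461

Solid disk: I_cm = (1/2)MR² = (1/2)(1.81)(0.46)² = 0.1915 kg m^2; centre at d = 0.181 m, so the parallel axis theorem gives I = 0.1915 + (1.81)(0.181)² = 0.2508 kg m^2.
Solid disk: I_cm = (1/2)MR² = (1/2)(5.31)(0.377)² = 0.37735 kg m^2; centre at d = 0.408 m, so the parallel axis theorem gives I = 0.37735 + (5.31)(0.408)² = 1.2613 kg m^2.
Total I = 1.5121 kg m^2; total mass M = 7.12 kg.
k = √(I/M) = √(1.5121/7.12) = 0.46084 m.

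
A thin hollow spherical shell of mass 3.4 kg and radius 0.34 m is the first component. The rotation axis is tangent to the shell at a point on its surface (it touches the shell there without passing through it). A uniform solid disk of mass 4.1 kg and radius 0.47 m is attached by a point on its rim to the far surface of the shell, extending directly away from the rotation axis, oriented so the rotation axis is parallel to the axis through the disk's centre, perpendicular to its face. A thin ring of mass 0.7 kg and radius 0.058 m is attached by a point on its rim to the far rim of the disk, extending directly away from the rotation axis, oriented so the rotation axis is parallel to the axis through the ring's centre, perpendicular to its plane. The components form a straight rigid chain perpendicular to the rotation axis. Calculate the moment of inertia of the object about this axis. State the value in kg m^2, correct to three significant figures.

Spherical shell: I_cm = (2/3)MR² = (2/3)(3.4)(0.34)² = 0.26203 kg m^2; centre at d = 0.34 m, so I = I_cm + Md² gives I = 0.26203 + (3.4)(0.34)² = 0.65507 kg m^2.
Solid disk: I_cm = (1/2)MR² = (1/2)(4.1)(0.47)² = 0.45284 kg m^2; centre at d = 0.34 + 0.34 + 0.47 = 1.15 m, so I = I_cm + Md² gives I = 0.45284 + (4.1)(1.15)² = 5.8751 kg m^2.
Thin ring: I_cm = MR² = (0.7)(0.058)² = 0.0023548 kg m^2; centre at d = 0.34 + 0.34 + 0.47 + 0.47 + 0.058 = 1.678 m, so I = I_cm + Md² gives I = 0.0023548 + (0.7)(1.678)² = 1.9733 kg m^2.
Total I = 0.65507 + 5.8751 + 1.9733 = 8.5035 kg m^2.

8.50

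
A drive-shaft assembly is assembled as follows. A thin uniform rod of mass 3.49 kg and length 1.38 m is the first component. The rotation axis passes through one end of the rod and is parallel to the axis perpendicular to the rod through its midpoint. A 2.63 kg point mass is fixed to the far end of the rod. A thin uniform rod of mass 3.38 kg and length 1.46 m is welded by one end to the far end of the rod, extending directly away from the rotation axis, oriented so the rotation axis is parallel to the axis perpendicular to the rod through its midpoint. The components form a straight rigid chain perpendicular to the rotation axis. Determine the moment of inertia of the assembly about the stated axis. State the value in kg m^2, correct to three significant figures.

22.9

Thin rod: I_cm = (1/12)ML² = (1/12)(3.49)(1.38)² = 0.55386 kg m^2; centre at d = 0.69 m, so I = I_cm + Md² gives I = 0.55386 + (3.49)(0.69)² = 2.2155 kg m^2.
Point mass: I_cm = 0; centre at d = 0.69 + 0.69 = 1.38 m, so I = I_cm + Md² gives I = 0 + (2.63)(1.38)² = 5.0086 kg m^2.
Thin rod: I_cm = (1/12)ML² = (1/12)(3.38)(1.46)² = 0.6004 kg m^2; centre at d = 0.69 + 0.69 + 0.73 = 2.11 m, so I = I_cm + Md² gives I = 0.6004 + (3.38)(2.11)² = 15.648 kg m^2.
Total I = 2.2155 + 5.0086 + 15.648 = 22.873 kg m^2.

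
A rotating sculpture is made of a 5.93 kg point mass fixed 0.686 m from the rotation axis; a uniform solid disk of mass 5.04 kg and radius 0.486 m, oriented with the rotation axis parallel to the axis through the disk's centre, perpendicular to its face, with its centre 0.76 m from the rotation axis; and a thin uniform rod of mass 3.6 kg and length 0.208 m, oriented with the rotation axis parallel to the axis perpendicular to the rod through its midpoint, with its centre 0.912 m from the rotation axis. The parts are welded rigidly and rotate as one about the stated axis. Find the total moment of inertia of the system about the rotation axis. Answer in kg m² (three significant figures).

Point mass: I_cm = 0; centre at d = 0.686 m, so I = I_cm + Md² gives I = 0 + (5.93)(0.686)² = 2.7906 kg m².
Solid disk: I_cm = (1/2)MR² = (1/2)(5.04)(0.486)² = 0.59521 kg m²; centre at d = 0.76 m, so I = I_cm + Md² gives I = 0.59521 + (5.04)(0.76)² = 3.5063 kg m².
Thin rod: I_cm = (1/12)ML² = (1/12)(3.6)(0.208)² = 0.012979 kg m²; centre at d = 0.912 m, so I = I_cm + Md² gives I = 0.012979 + (3.6)(0.912)² = 3.0073 kg m².
Total I = 2.7906 + 3.5063 + 3.0073 = 9.3042 kg m².

9.30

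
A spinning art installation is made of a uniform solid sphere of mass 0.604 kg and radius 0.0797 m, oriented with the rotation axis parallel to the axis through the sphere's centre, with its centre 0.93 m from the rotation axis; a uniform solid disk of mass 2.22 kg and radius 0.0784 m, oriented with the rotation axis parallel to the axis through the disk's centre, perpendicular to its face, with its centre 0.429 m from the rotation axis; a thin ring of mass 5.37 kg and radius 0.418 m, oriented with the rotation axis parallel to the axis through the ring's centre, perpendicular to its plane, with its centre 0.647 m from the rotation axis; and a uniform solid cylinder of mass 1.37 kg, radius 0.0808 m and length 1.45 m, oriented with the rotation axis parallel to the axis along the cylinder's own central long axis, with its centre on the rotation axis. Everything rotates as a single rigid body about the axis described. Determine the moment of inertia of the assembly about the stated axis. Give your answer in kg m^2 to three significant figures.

4.13

Solid sphere: I_cm = (2/5)MR² = (2/5)(0.604)(0.0797)² = 0.0015347 kg m^2; centre at d = 0.93 m, so I = I_cm + Md² gives I = 0.0015347 + (0.604)(0.93)² = 0.52393 kg m^2.
Solid disk: I_cm = (1/2)MR² = (1/2)(2.22)(0.0784)² = 0.0068227 kg m^2; centre at d = 0.429 m, so I = I_cm + Md² gives I = 0.0068227 + (2.22)(0.429)² = 0.41539 kg m^2.
Thin ring: I_cm = MR² = (5.37)(0.418)² = 0.93827 kg m^2; centre at d = 0.647 m, so I = I_cm + Md² gives I = 0.93827 + (5.37)(0.647)² = 3.1862 kg m^2.
Solid cylinder: I_cm = (1/2)MR² = (1/2)(1.37)(0.0808)² = 0.0044721 kg m^2; axis through the centre, so I = 0.0044721 kg m^2.
Total I = 0.52393 + 0.41539 + 3.1862 + 0.0044721 = 4.13 kg m^2.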